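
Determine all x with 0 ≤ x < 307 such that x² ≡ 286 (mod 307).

Since 307 ≡ 3 (mod 4), a square root of 286 is 286^((307+1)/4) = 286^77 mod 307.
Repeated squaring: 286^2≡134, 286^4≡150, 286^8≡89, 286^16≡246, 286^32≡37, 286^64≡141 (mod 307).
286^77 = 286^(64+8+4+1) ≡ 277 (mod 307).
Check: 277² = 76729 ≡ 286 (mod 307). The two roots are 30 and 277.

30, 277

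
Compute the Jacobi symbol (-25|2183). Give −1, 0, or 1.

First reduce: -25 ≡ 2158 (mod 2183).
Pull out 2: since 2183 ≡ 7 (mod 8), (2/2183) = +1.
Reciprocity: 1079 ≡ 3 and 2183 ≡ 3 (mod 4), so (1079/2183) = −(2183/1079).
Reduce top mod 1079: now compute (25/1079).
Reciprocity: 25 ≡ 1 and 1079 ≡ 3 (mod 4), so (25/1079) = +(1079/25).
Reduce top mod 25: now compute (4/25).
Pull out 2^2: since 25 ≡ 1 (mod 8), (2/25) = +1, so (2/25)^2 = +1.
Reached (1/25) = 1. Collecting the sign flips along the way, the symbol is -1.

-1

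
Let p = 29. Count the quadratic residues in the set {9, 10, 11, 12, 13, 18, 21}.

(9/29) = +1 → QR.
(10/29) = -1 → non-residue.
(11/29) = -1 → non-residue.
(12/29) = -1 → non-residue.
(13/29) = +1 → QR.
(18/29) = -1 → non-residue.
(21/29) = -1 → non-residue.
Total quadratic residues among the 7: 2.

2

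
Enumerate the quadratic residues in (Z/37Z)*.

1, 3, 4, 7, 9, 10, 11, 12, 16, 21, 25, 26, 27, 28, 30, 33, 34, 36

Square k = 1,…,18 (k and 37−k give the same square):
1²=1, 2²=4, 3²=9, 4²=16, 5²=25, 6²=36, 7²≡12, 8²≡27, 9²≡7, 10²≡26, 11²≡10, 12²≡33, 13²≡21, 14²≡11, 15²≡3, 16²≡34, 17²≡30, 18²≡28 (mod 37).
So the quadratic residues mod 37 are {1, 3, 4, 7, 9, 10, 11, 12, 16, 21, 25, 26, 27, 28, 30, 33, 34, 36}.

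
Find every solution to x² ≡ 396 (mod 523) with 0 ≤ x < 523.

146, 377

Since 523 ≡ 3 (mod 4), a square root of 396 is 396^((523+1)/4) = 396^131 mod 523.
Repeated squaring: 396^2≡439, 396^4≡257, 396^8≡151, 396^16≡312, 396^32≡66, 396^64≡172, 396^128≡296 (mod 523).
396^131 = 396^(128+2+1) ≡ 377 (mod 523).
Check: 377² = 142129 ≡ 396 (mod 523). The two roots are 146 and 377.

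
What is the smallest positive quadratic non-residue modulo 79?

(2/79) = +1, so 2 is a residue.
(3/79) = −1, so 3 is the smallest positive non-residue mod 79.

3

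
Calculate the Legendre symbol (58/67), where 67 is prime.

Euler's criterion: (58/67) ≡ 58^33 (mod 67).
58^2 ≡ 14 (mod 67)
58^4 ≡ 62 (mod 67)
58^8 ≡ 25 (mod 67)
58^16 ≡ 22 (mod 67)
58^32 ≡ 15 (mod 67)
58^33 = 58^(32+1) ≡ 66 (mod 67).
Result is 66 ≡ −1, so (58/67) = −1.

-1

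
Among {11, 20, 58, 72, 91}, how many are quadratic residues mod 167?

3

(11/167) = +1 → QR.
(20/167) = -1 → non-residue.
(58/167) = +1 → QR.
(72/167) = +1 → QR.
(91/167) = -1 → non-residue.
Total quadratic residues among the 5: 3.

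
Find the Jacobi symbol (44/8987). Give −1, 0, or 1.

0

Pull out 2^2: since 8987 ≡ 3 (mod 8), (2/8987) = -1, so (2/8987)^2 = +1.
Reciprocity: 11 ≡ 3 and 8987 ≡ 3 (mod 4), so (11/8987) = −(8987/11).
Reduce top mod 11: now compute (0/11).
Top reduces to 0: gcd > 1, so the symbol is 0.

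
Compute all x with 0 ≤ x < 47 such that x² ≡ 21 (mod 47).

16, 31

Since 47 ≡ 3 (mod 4), a square root of 21 is 21^((47+1)/4) = 21^12 mod 47.
Repeated squaring: 21^2≡18, 21^4≡42, 21^8≡25 (mod 47).
21^12 = 21^(8+4) ≡ 16 (mod 47).
Check: 16² = 256 ≡ 21 (mod 47). The two roots are 16 and 31.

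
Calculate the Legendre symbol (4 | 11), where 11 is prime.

1

Euler's criterion: (4/11) ≡ 4^5 (mod 11).
4^2 ≡ 5 (mod 11)
4^4 ≡ 3 (mod 11)
4^5 = 4^(4+1) ≡ 1 (mod 11).
Result is 1, so (4/11) = 1.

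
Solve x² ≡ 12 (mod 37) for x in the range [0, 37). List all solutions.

7, 30

37 ≡ 1 (mod 4), so we find a root by search.
Trying successive values, 7² = 49 ≡ 12 (mod 37). The other root is 37 − 7 = 30.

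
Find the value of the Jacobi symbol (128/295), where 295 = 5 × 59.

Pull out 2^7: since 295 ≡ 7 (mod 8), (2/295) = +1, so (2/295)^7 = +1.
Reached (1/295) = 1. Collecting the sign flips along the way, the symbol is +1.

1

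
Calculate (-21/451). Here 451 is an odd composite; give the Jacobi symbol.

First reduce: -21 ≡ 430 (mod 451).
Pull out 2: since 451 ≡ 3 (mod 8), (2/451) = -1.
Reciprocity: 215 ≡ 3 and 451 ≡ 3 (mod 4), so (215/451) = −(451/215).
Reduce top mod 215: now compute (21/215).
Reciprocity: 21 ≡ 1 and 215 ≡ 3 (mod 4), so (21/215) = +(215/21).
Reduce top mod 21: now compute (5/21).
Reciprocity: 5 ≡ 1 and 21 ≡ 1 (mod 4), so (5/21) = +(21/5).
Reduce top mod 5: now compute (1/5).
Reached (1/5) = 1. Collecting the sign flips along the way, the symbol is +1.

1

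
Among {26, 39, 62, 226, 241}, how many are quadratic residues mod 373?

2

(26/373) = -1 → non-residue.
(39/373) = +1 → QR.
(62/373) = -1 → non-residue.
(226/373) = +1 → QR.
(241/373) = -1 → non-residue.
Total quadratic residues among the 5: 2.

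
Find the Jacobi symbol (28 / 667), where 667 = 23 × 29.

-1

Pull out 2^2: since 667 ≡ 3 (mod 8), (2/667) = -1, so (2/667)^2 = +1.
Reciprocity: 7 ≡ 3 and 667 ≡ 3 (mod 4), so (7/667) = −(667/7).
Reduce top mod 7: now compute (2/7).
Pull out 2: since 7 ≡ 7 (mod 8), (2/7) = +1.
Reached (1/7) = 1. Collecting the sign flips along the way, the symbol is -1.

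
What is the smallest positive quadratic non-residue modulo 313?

(2/313) = +1, so 2 is a residue.
(3/313) = +1, so 3 is a residue.
(4/313) = +1, so 4 is a residue.
(5/313) = −1, so 5 is the smallest positive non-residue mod 313.

5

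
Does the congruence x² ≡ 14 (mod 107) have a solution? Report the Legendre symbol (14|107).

1

Euler's criterion: (14/107) ≡ 14^53 (mod 107).
14^2 ≡ 89 (mod 107)
14^4 ≡ 3 (mod 107)
14^8 ≡ 9 (mod 107)
14^16 ≡ 81 (mod 107)
14^32 ≡ 34 (mod 107)
14^53 = 14^(32+16+4+1) ≡ 1 (mod 107).
Result is 1, so (14/107) = 1.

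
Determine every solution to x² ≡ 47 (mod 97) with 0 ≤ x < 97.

97 ≡ 1 (mod 4), so we find a root by search.
Trying successive values, 12² = 144 ≡ 47 (mod 97). The other root is 97 − 12 = 85.

12, 85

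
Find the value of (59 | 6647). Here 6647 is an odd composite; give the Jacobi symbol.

Reciprocity: 59 ≡ 3 and 6647 ≡ 3 (mod 4), so (59/6647) = −(6647/59).
Reduce top mod 59: now compute (39/59).
Reciprocity: 39 ≡ 3 and 59 ≡ 3 (mod 4), so (39/59) = −(59/39).
Reduce top mod 39: now compute (20/39).
Pull out 2^2: since 39 ≡ 7 (mod 8), (2/39) = +1, so (2/39)^2 = +1.
Reciprocity: 5 ≡ 1 and 39 ≡ 3 (mod 4), so (5/39) = +(39/5).
Reduce top mod 5: now compute (4/5).
Pull out 2^2: since 5 ≡ 5 (mod 8), (2/5) = -1, so (2/5)^2 = +1.
Reached (1/5) = 1. Collecting the sign flips along the way, the symbol is +1.

1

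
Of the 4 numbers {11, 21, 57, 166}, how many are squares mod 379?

1

(11/379) = -1 → non-residue.
(21/379) = +1 → QR.
(57/379) = -1 → non-residue.
(166/379) = -1 → non-residue.
Total quadratic residues among the 4: 1.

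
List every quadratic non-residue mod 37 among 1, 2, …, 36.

Square k = 1,…,18 (k and 37−k give the same square):
1²=1, 2²=4, 3²=9, 4²=16, 5²=25, 6²=36, 7²≡12, 8²≡27, 9²≡7, 10²≡26, 11²≡10, 12²≡33, 13²≡21, 14²≡11, 15²≡3, 16²≡34, 17²≡30, 18²≡28 (mod 37).
The residues are {1, 3, 4, 7, 9, 10, 11, 12, 16, 21, 25, 26, 27, 28, 30, 33, 34, 36}; the non-residues are the remaining 18 nonzero classes.

2,5,6,8,13,14,15,17,18,19,20,22,23,24,29,31,32,35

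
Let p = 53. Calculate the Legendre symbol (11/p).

1

Euler's criterion: (11/53) ≡ 11^26 (mod 53).
11^2 ≡ 15 (mod 53)
11^4 ≡ 13 (mod 53)
11^8 ≡ 10 (mod 53)
11^16 ≡ 47 (mod 53)
11^26 = 11^(16+8+2) ≡ 1 (mod 53).
Result is 1, so (11/53) = 1.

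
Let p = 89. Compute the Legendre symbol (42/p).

Euler's criterion: (42/89) ≡ 42^44 (mod 89).
42^2 ≡ 73 (mod 89)
42^4 ≡ 78 (mod 89)
42^8 ≡ 32 (mod 89)
42^16 ≡ 45 (mod 89)
42^32 ≡ 67 (mod 89)
42^44 = 42^(32+8+4) ≡ 1 (mod 89).
Result is 1, so (42/89) = 1.

1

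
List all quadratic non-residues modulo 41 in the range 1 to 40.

3,6,7,11,12,13,14,15,17,19,22,24,26,27,28,29,30,34,35,38

Square k = 1,…,20 (k and 41−k give the same square):
1²=1, 2²=4, 3²=9, 4²=16, 5²=25, 6²=36, 7²≡8, 8²≡23, 9²≡40, 10²≡18, 11²≡39, 12²≡21, 13²≡5, 14²≡32, 15²≡20, 16²≡10, 17²≡2, 18²≡37, 19²≡33, 20²≡31 (mod 41).
The residues are {1, 2, 4, 5, 8, 9, 10, 16, 18, 20, 21, 23, 25, 31, 32, 33, 36, 37, 39, 40}; the non-residues are the remaining 20 nonzero classes.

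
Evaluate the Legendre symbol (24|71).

Pull out 2^3: since 71 ≡ 7 (mod 8), (2/71) = +1, so (2/71)^3 = +1.
Reciprocity: 3 ≡ 3 and 71 ≡ 3 (mod 4), so (3/71) = −(71/3).
Reduce top mod 3: now compute (2/3).
Pull out 2: since 3 ≡ 3 (mod 8), (2/3) = -1.
Reached (1/3) = 1. Collecting the sign flips along the way, the symbol is +1.

1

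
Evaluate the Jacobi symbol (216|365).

1

Pull out 2^3: since 365 ≡ 5 (mod 8), (2/365) = -1, so (2/365)^3 = -1.
Reciprocity: 27 ≡ 3 and 365 ≡ 1 (mod 4), so (27/365) = +(365/27).
Reduce top mod 27: now compute (14/27).
Pull out 2: since 27 ≡ 3 (mod 8), (2/27) = -1.
Reciprocity: 7 ≡ 3 and 27 ≡ 3 (mod 4), so (7/27) = −(27/7).
Reduce top mod 7: now compute (6/7).
Pull out 2: since 7 ≡ 7 (mod 8), (2/7) = +1.
Reciprocity: 3 ≡ 3 and 7 ≡ 3 (mod 4), so (3/7) = −(7/3).
Reduce top mod 3: now compute (1/3).
Reached (1/3) = 1. Collecting the sign flips along the way, the symbol is +1.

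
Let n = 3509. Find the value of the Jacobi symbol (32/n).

Pull out 2^5: since 3509 ≡ 5 (mod 8), (2/3509) = -1, so (2/3509)^5 = -1.
Reached (1/3509) = 1. Collecting the sign flips along the way, the symbol is -1.

-1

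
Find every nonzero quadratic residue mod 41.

1,2,4,5,8,9,10,16,18,20,21,23,25,31,32,33,36,37,39,40

Square k = 1,…,20 (k and 41−k give the same square):
1²=1, 2²=4, 3²=9, 4²=16, 5²=25, 6²=36, 7²≡8, 8²≡23, 9²≡40, 10²≡18, 11²≡39, 12²≡21, 13²≡5, 14²≡32, 15²≡20, 16²≡10, 17²≡2, 18²≡37, 19²≡33, 20²≡31 (mod 41).
So the quadratic residues mod 41 are {1, 2, 4, 5, 8, 9, 10, 16, 18, 20, 21, 23, 25, 31, 32, 33, 36, 37, 39, 40}.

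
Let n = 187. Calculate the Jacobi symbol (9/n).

Reciprocity: 9 ≡ 1 and 187 ≡ 3 (mod 4), so (9/187) = +(187/9).
Reduce top mod 9: now compute (7/9).
Reciprocity: 7 ≡ 3 and 9 ≡ 1 (mod 4), so (7/9) = +(9/7).
Reduce top mod 7: now compute (2/7).
Pull out 2: since 7 ≡ 7 (mod 8), (2/7) = +1.
Reached (1/7) = 1. Collecting the sign flips along the way, the symbol is +1.

1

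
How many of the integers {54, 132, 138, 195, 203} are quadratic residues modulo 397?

2

(54/397) = -1 → non-residue.
(132/397) = +1 → QR.
(138/397) = -1 → non-residue.
(195/397) = +1 → QR.
(203/397) = -1 → non-residue.
Total quadratic residues among the 5: 2.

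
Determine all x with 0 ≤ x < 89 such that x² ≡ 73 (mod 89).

89 ≡ 1 (mod 4), so we find a root by search.
Trying successive values, 42² = 1764 ≡ 73 (mod 89). The other root is 89 − 42 = 47.

42, 47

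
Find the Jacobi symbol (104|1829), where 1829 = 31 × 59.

-1

Pull out 2^3: since 1829 ≡ 5 (mod 8), (2/1829) = -1, so (2/1829)^3 = -1.
Reciprocity: 13 ≡ 1 and 1829 ≡ 1 (mod 4), so (13/1829) = +(1829/13).
Reduce top mod 13: now compute (9/13).
Reciprocity: 9 ≡ 1 and 13 ≡ 1 (mod 4), so (9/13) = +(13/9).
Reduce top mod 9: now compute (4/9).
Pull out 2^2: since 9 ≡ 1 (mod 8), (2/9) = +1, so (2/9)^2 = +1.
Reached (1/9) = 1. Collecting the sign flips along the way, the symbol is -1.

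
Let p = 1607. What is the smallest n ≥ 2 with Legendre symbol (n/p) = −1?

5

(2/1607) = +1, so 2 is a residue.
(3/1607) = +1, so 3 is a residue.
(4/1607) = +1, so 4 is a residue.
(5/1607) = −1, so 5 is the smallest positive non-residue mod 1607.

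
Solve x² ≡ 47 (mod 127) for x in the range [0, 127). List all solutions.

Since 127 ≡ 3 (mod 4), a square root of 47 is 47^((127+1)/4) = 47^32 mod 127.
Repeated squaring: 47^2≡50, 47^4≡87, 47^8≡76, 47^16≡61, 47^32≡38 (mod 127).
47^32 = 47^(32) ≡ 38 (mod 127).
Check: 38² = 1444 ≡ 47 (mod 127). The two roots are 38 and 89.

38, 89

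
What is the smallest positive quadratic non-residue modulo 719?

11

(2/719) = +1, so 2 is a residue.
(3/719) = +1, so 3 is a residue.
(4/719) = +1, so 4 is a residue.
(5/719) = +1, so 5 is a residue.
(6/719) = +1, so 6 is a residue.
(7/719) = +1, so 7 is a residue.
(8/719) = +1, so 8 is a residue.
(9/719) = +1, so 9 is a residue.
(10/719) = +1, so 10 is a residue.
(11/719) = −1, so 11 is the smallest positive non-residue mod 719.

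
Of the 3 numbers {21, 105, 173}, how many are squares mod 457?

1

(21/457) = +1 → QR.
(105/457) = -1 → non-residue.
(173/457) = -1 → non-residue.
Total quadratic residues among the 3: 1.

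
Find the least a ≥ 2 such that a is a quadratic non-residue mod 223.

3

(2/223) = +1, so 2 is a residue.
(3/223) = −1, so 3 is the smallest positive non-residue mod 223.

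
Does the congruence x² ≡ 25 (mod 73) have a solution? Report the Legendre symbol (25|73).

Reciprocity: 25 ≡ 1 and 73 ≡ 1 (mod 4), so (25/73) = +(73/25).
Reduce top mod 25: now compute (23/25).
Reciprocity: 23 ≡ 3 and 25 ≡ 1 (mod 4), so (23/25) = +(25/23).
Reduce top mod 23: now compute (2/23).
Pull out 2: since 23 ≡ 7 (mod 8), (2/23) = +1.
Reached (1/23) = 1. Collecting the sign flips along the way, the symbol is +1.

1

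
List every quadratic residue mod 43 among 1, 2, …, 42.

1,4,6,9,10,11,13,14,15,16,17,21,23,24,25,31,35,36,38,40,41

Square k = 1,…,21 (k and 43−k give the same square):
1²=1, 2²=4, 3²=9, 4²=16, 5²=25, 6²=36, 7²≡6, 8²≡21, 9²≡38, 10²≡14, 11²≡35, 12²≡15, 13²≡40, 14²≡24, 15²≡10, 16²≡41, 17²≡31, 18²≡23, 19²≡17, 20²≡13, 21²≡11 (mod 43).
So the quadratic residues mod 43 are {1, 4, 6, 9, 10, 11, 13, 14, 15, 16, 17, 21, 23, 24, 25, 31, 35, 36, 38, 40, 41}.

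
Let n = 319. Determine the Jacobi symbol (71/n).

Reciprocity: 71 ≡ 3 and 319 ≡ 3 (mod 4), so (71/319) = −(319/71).
Reduce top mod 71: now compute (35/71).
Reciprocity: 35 ≡ 3 and 71 ≡ 3 (mod 4), so (35/71) = −(71/35).
Reduce top mod 35: now compute (1/35).
Reached (1/35) = 1. Collecting the sign flips along the way, the symbol is +1.

1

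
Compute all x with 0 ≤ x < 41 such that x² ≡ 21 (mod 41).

12, 29

41 ≡ 1 (mod 4), so we find a root by search.
Trying successive values, 12² = 144 ≡ 21 (mod 41). The other root is 41 − 12 = 29.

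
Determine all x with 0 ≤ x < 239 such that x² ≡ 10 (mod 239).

38, 201

Since 239 ≡ 3 (mod 4), a square root of 10 is 10^((239+1)/4) = 10^60 mod 239.
Repeated squaring: 10^2≡100, 10^4≡201, 10^8≡10, 10^16≡100, 10^32≡201 (mod 239).
10^60 = 10^(32+16+8+4) ≡ 201 (mod 239).
Check: 201² = 40401 ≡ 10 (mod 239). The two roots are 38 and 201.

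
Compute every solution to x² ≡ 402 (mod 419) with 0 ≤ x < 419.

Since 419 ≡ 3 (mod 4), a square root of 402 is 402^((419+1)/4) = 402^105 mod 419.
Repeated squaring: 402^2≡289, 402^4≡140, 402^8≡326, 402^16≡269, 402^32≡293, 402^64≡373 (mod 419).
402^105 = 402^(64+32+8+1) ≡ 365 (mod 419).
Check: 365² = 133225 ≡ 402 (mod 419). The two roots are 54 and 365.

54, 365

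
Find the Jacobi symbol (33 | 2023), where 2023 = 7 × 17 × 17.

-1

Reciprocity: 33 ≡ 1 and 2023 ≡ 3 (mod 4), so (33/2023) = +(2023/33).
Reduce top mod 33: now compute (10/33).
Pull out 2: since 33 ≡ 1 (mod 8), (2/33) = +1.
Reciprocity: 5 ≡ 1 and 33 ≡ 1 (mod 4), so (5/33) = +(33/5).
Reduce top mod 5: now compute (3/5).
Reciprocity: 3 ≡ 3 and 5 ≡ 1 (mod 4), so (3/5) = +(5/3).
Reduce top mod 3: now compute (2/3).
Pull out 2: since 3 ≡ 3 (mod 8), (2/3) = -1.
Reached (1/3) = 1. Collecting the sign flips along the way, the symbol is -1.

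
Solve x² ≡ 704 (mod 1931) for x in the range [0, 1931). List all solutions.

Since 1931 ≡ 3 (mod 4), a square root of 704 is 704^((1931+1)/4) = 704^483 mod 1931.
Repeated squaring: 704^2≡1280, 704^4≡912, 704^8≡1414, 704^16≡811, 704^32≡1181, 704^64≡579, 704^128≡1178, 704^256≡1226 (mod 1931).
704^483 = 704^(256+128+64+32+2+1) ≡ 1112 (mod 1931).
Check: 1112² = 1236544 ≡ 704 (mod 1931). The two roots are 819 and 1112.

819, 1112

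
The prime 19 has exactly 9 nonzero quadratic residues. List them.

1 4 5 6 7 9 11 16 17

Square k = 1,…,9 (k and 19−k give the same square):
1²=1, 2²=4, 3²=9, 4²=16, 5²≡6, 6²≡17, 7²≡11, 8²≡7, 9²≡5 (mod 19).
So the quadratic residues mod 19 are {1, 4, 5, 6, 7, 9, 11, 16, 17}.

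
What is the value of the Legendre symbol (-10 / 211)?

First reduce: -10 ≡ 201 (mod 211).
Reciprocity: 201 ≡ 1 and 211 ≡ 3 (mod 4), so (201/211) = +(211/201).
Reduce top mod 201: now compute (10/201).
Pull out 2: since 201 ≡ 1 (mod 8), (2/201) = +1.
Reciprocity: 5 ≡ 1 and 201 ≡ 1 (mod 4), so (5/201) = +(201/5).
Reduce top mod 5: now compute (1/5).
Reached (1/5) = 1. Collecting the sign flips along the way, the symbol is +1.

1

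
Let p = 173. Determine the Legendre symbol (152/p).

Pull out 2^3: since 173 ≡ 5 (mod 8), (2/173) = -1, so (2/173)^3 = -1.
Reciprocity: 19 ≡ 3 and 173 ≡ 1 (mod 4), so (19/173) = +(173/19).
Reduce top mod 19: now compute (2/19).
Pull out 2: since 19 ≡ 3 (mod 8), (2/19) = -1.
Reached (1/19) = 1. Collecting the sign flips along the way, the symbol is +1.

1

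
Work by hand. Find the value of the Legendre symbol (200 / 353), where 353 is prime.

Pull out 2^3: since 353 ≡ 1 (mod 8), (2/353) = +1, so (2/353)^3 = +1.
Reciprocity: 25 ≡ 1 and 353 ≡ 1 (mod 4), so (25/353) = +(353/25).
Reduce top mod 25: now compute (3/25).
Reciprocity: 3 ≡ 3 and 25 ≡ 1 (mod 4), so (3/25) = +(25/3).
Reduce top mod 3: now compute (1/3).
Reached (1/3) = 1. Collecting the sign flips along the way, the symbol is +1.

1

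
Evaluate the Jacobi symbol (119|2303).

0

Reciprocity: 119 ≡ 3 and 2303 ≡ 3 (mod 4), so (119/2303) = −(2303/119).
Reduce top mod 119: now compute (42/119).
Pull out 2: since 119 ≡ 7 (mod 8), (2/119) = +1.
Reciprocity: 21 ≡ 1 and 119 ≡ 3 (mod 4), so (21/119) = +(119/21).
Reduce top mod 21: now compute (14/21).
Pull out 2: since 21 ≡ 5 (mod 8), (2/21) = -1.
Reciprocity: 7 ≡ 3 and 21 ≡ 1 (mod 4), so (7/21) = +(21/7).
Reduce top mod 7: now compute (0/7).
Top reduces to 0: gcd > 1, so the symbol is 0.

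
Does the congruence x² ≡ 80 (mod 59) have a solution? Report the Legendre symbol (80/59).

First reduce: 80 ≡ 21 (mod 59).
Reciprocity: 21 ≡ 1 and 59 ≡ 3 (mod 4), so (21/59) = +(59/21).
Reduce top mod 21: now compute (17/21).
Reciprocity: 17 ≡ 1 and 21 ≡ 1 (mod 4), so (17/21) = +(21/17).
Reduce top mod 17: now compute (4/17).
Pull out 2^2: since 17 ≡ 1 (mod 8), (2/17) = +1, so (2/17)^2 = +1.
Reached (1/17) = 1. Collecting the sign flips along the way, the symbol is +1.

1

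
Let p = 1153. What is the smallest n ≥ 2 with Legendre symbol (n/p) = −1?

5

(2/1153) = +1, so 2 is a residue.
(3/1153) = +1, so 3 is a residue.
(4/1153) = +1, so 4 is a residue.
(5/1153) = −1, so 5 is the smallest positive non-residue mod 1153.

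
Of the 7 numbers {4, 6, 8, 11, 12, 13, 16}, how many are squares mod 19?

(4/19) = +1 → QR.
(6/19) = +1 → QR.
(8/19) = -1 → non-residue.
(11/19) = +1 → QR.
(12/19) = -1 → non-residue.
(13/19) = -1 → non-residue.
(16/19) = +1 → QR.
Total quadratic residues among the 7: 4.

4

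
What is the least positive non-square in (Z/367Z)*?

(2/367) = +1, so 2 is a residue.
(3/367) = −1, so 3 is the smallest positive non-residue mod 367.

3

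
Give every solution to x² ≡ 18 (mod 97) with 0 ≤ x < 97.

42, 55

97 ≡ 1 (mod 4), so we find a root by search.
Trying successive values, 42² = 1764 ≡ 18 (mod 97). The other root is 97 − 42 = 55.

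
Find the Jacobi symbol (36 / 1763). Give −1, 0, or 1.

Pull out 2^2: since 1763 ≡ 3 (mod 8), (2/1763) = -1, so (2/1763)^2 = +1.
Reciprocity: 9 ≡ 1 and 1763 ≡ 3 (mod 4), so (9/1763) = +(1763/9).
Reduce top mod 9: now compute (8/9).
Pull out 2^3: since 9 ≡ 1 (mod 8), (2/9) = +1, so (2/9)^3 = +1.
Reached (1/9) = 1. Collecting the sign flips along the way, the symbol is +1.

1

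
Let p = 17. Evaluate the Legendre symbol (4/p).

1

Pull out 2^2: since 17 ≡ 1 (mod 8), (2/17) = +1, so (2/17)^2 = +1.
Reached (1/17) = 1. Collecting the sign flips along the way, the symbol is +1.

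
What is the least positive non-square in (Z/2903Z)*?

5

(2/2903) = +1, so 2 is a residue.
(3/2903) = +1, so 3 is a residue.
(4/2903) = +1, so 4 is a residue.
(5/2903) = −1, so 5 is the smallest positive non-residue mod 2903.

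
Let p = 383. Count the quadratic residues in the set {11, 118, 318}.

(11/383) = -1 → non-residue.
(118/383) = -1 → non-residue.
(318/383) = -1 → non-residue.
Total quadratic residues among the 3: 0.

0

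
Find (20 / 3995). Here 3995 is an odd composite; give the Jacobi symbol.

0

Pull out 2^2: since 3995 ≡ 3 (mod 8), (2/3995) = -1, so (2/3995)^2 = +1.
Reciprocity: 5 ≡ 1 and 3995 ≡ 3 (mod 4), so (5/3995) = +(3995/5).
Reduce top mod 5: now compute (0/5).
Top reduces to 0: gcd > 1, so the symbol is 0.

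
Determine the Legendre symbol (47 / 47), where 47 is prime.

0

First reduce: 47 ≡ 0 (mod 47).
Top reduces to 0: gcd > 1, so the symbol is 0.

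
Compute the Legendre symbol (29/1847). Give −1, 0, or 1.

1

Reciprocity: 29 ≡ 1 and 1847 ≡ 3 (mod 4), so (29/1847) = +(1847/29).
Reduce top mod 29: now compute (20/29).
Pull out 2^2: since 29 ≡ 5 (mod 8), (2/29) = -1, so (2/29)^2 = +1.
Reciprocity: 5 ≡ 1 and 29 ≡ 1 (mod 4), so (5/29) = +(29/5).
Reduce top mod 5: now compute (4/5).
Pull out 2^2: since 5 ≡ 5 (mod 8), (2/5) = -1, so (2/5)^2 = +1.
Reached (1/5) = 1. Collecting the sign flips along the way, the symbol is +1.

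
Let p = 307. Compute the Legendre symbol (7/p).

Reciprocity: 7 ≡ 3 and 307 ≡ 3 (mod 4), so (7/307) = −(307/7).
Reduce top mod 7: now compute (6/7).
Pull out 2: since 7 ≡ 7 (mod 8), (2/7) = +1.
Reciprocity: 3 ≡ 3 and 7 ≡ 3 (mod 4), so (3/7) = −(7/3).
Reduce top mod 3: now compute (1/3).
Reached (1/3) = 1. Collecting the sign flips along the way, the symbol is +1.

1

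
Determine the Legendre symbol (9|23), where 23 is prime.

Reciprocity: 9 ≡ 1 and 23 ≡ 3 (mod 4), so (9/23) = +(23/9).
Reduce top mod 9: now compute (5/9).
Reciprocity: 5 ≡ 1 and 9 ≡ 1 (mod 4), so (5/9) = +(9/5).
Reduce top mod 5: now compute (4/5).
Pull out 2^2: since 5 ≡ 5 (mod 8), (2/5) = -1, so (2/5)^2 = +1.
Reached (1/5) = 1. Collecting the sign flips along the way, the symbol is +1.

1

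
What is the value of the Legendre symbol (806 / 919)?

-1

Pull out 2: since 919 ≡ 7 (mod 8), (2/919) = +1.
Reciprocity: 403 ≡ 3 and 919 ≡ 3 (mod 4), so (403/919) = −(919/403).
Reduce top mod 403: now compute (113/403).
Reciprocity: 113 ≡ 1 and 403 ≡ 3 (mod 4), so (113/403) = +(403/113).
Reduce top mod 113: now compute (64/113).
Pull out 2^6: since 113 ≡ 1 (mod 8), (2/113) = +1, so (2/113)^6 = +1.
Reached (1/113) = 1. Collecting the sign flips along the way, the symbol is -1.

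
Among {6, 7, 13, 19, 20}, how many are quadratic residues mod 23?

2

(6/23) = +1 → QR.
(7/23) = -1 → non-residue.
(13/23) = +1 → QR.
(19/23) = -1 → non-residue.
(20/23) = -1 → non-residue.
Total quadratic residues among the 5: 2.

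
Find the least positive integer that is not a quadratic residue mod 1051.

(2/1051) = −1, so 2 is the smallest positive non-residue mod 1051.

2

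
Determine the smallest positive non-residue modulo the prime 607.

(2/607) = +1, so 2 is a residue.
(3/607) = −1, so 3 is the smallest positive non-residue mod 607.

3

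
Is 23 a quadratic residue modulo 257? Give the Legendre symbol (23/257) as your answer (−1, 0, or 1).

1

Euler's criterion: (23/257) ≡ 23^128 (mod 257).
23^2 ≡ 15 (mod 257)
23^4 ≡ 225 (mod 257)
23^8 ≡ 253 (mod 257)
23^16 ≡ 16 (mod 257)
23^32 ≡ 256 (mod 257)
23^64 ≡ 1 (mod 257)
23^128 ≡ 1 (mod 257)
23^128 = 23^(128) ≡ 1 (mod 257).
Result is 1, so (23/257) = 1.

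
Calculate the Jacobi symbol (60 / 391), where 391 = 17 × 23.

Pull out 2^2: since 391 ≡ 7 (mod 8), (2/391) = +1, so (2/391)^2 = +1.
Reciprocity: 15 ≡ 3 and 391 ≡ 3 (mod 4), so (15/391) = −(391/15).
Reduce top mod 15: now compute (1/15).
Reached (1/15) = 1. Collecting the sign flips along the way, the symbol is -1.

-1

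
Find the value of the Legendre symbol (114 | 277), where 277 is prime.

Pull out 2: since 277 ≡ 5 (mod 8), (2/277) = -1.
Reciprocity: 57 ≡ 1 and 277 ≡ 1 (mod 4), so (57/277) = +(277/57).
Reduce top mod 57: now compute (49/57).
Reciprocity: 49 ≡ 1 and 57 ≡ 1 (mod 4), so (49/57) = +(57/49).
Reduce top mod 49: now compute (8/49).
Pull out 2^3: since 49 ≡ 1 (mod 8), (2/49) = +1, so (2/49)^3 = +1.
Reached (1/49) = 1. Collecting the sign flips along the way, the symbol is -1.

-1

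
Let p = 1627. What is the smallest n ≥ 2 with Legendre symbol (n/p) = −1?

2

(2/1627) = −1, so 2 is the smallest positive non-residue mod 1627.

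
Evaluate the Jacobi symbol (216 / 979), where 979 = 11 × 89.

1

Pull out 2^3: since 979 ≡ 3 (mod 8), (2/979) = -1, so (2/979)^3 = -1.
Reciprocity: 27 ≡ 3 and 979 ≡ 3 (mod 4), so (27/979) = −(979/27).
Reduce top mod 27: now compute (7/27).
Reciprocity: 7 ≡ 3 and 27 ≡ 3 (mod 4), so (7/27) = −(27/7).
Reduce top mod 7: now compute (6/7).
Pull out 2: since 7 ≡ 7 (mod 8), (2/7) = +1.
Reciprocity: 3 ≡ 3 and 7 ≡ 3 (mod 4), so (3/7) = −(7/3).
Reduce top mod 3: now compute (1/3).
Reached (1/3) = 1. Collecting the sign flips along the way, the symbol is +1.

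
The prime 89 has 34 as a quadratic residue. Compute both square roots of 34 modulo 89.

37, 52

89 ≡ 1 (mod 4), so we find a root by search.
Trying successive values, 37² = 1369 ≡ 34 (mod 89). The other root is 89 − 37 = 52.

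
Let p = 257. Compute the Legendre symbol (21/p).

1

Reciprocity: 21 ≡ 1 and 257 ≡ 1 (mod 4), so (21/257) = +(257/21).
Reduce top mod 21: now compute (5/21).
Reciprocity: 5 ≡ 1 and 21 ≡ 1 (mod 4), so (5/21) = +(21/5).
Reduce top mod 5: now compute (1/5).
Reached (1/5) = 1. Collecting the sign flips along the way, the symbol is +1.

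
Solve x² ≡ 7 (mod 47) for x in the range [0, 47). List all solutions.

17, 30

Since 47 ≡ 3 (mod 4), a square root of 7 is 7^((47+1)/4) = 7^12 mod 47.
Repeated squaring: 7^2≡2, 7^4≡4, 7^8≡16 (mod 47).
7^12 = 7^(8+4) ≡ 17 (mod 47).
Check: 17² = 289 ≡ 7 (mod 47). The two roots are 17 and 30.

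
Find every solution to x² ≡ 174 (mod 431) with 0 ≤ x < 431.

Since 431 ≡ 3 (mod 4), a square root of 174 is 174^((431+1)/4) = 174^108 mod 431.
Repeated squaring: 174^2≡106, 174^4≡30, 174^8≡38, 174^16≡151, 174^32≡389, 174^64≡40 (mod 431).
174^108 = 174^(64+32+8+4) ≡ 164 (mod 431).
Check: 164² = 26896 ≡ 174 (mod 431). The two roots are 164 and 267.

164, 267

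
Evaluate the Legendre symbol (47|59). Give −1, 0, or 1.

Reciprocity: 47 ≡ 3 and 59 ≡ 3 (mod 4), so (47/59) = −(59/47).
Reduce top mod 47: now compute (12/47).
Pull out 2^2: since 47 ≡ 7 (mod 8), (2/47) = +1, so (2/47)^2 = +1.
Reciprocity: 3 ≡ 3 and 47 ≡ 3 (mod 4), so (3/47) = −(47/3).
Reduce top mod 3: now compute (2/3).
Pull out 2: since 3 ≡ 3 (mod 8), (2/3) = -1.
Reached (1/3) = 1. Collecting the sign flips along the way, the symbol is -1.

-1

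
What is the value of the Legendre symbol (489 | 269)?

1

Euler's criterion: (489/269) ≡ 220^134 (mod 269).
220^2 ≡ 249 (mod 269)
220^4 ≡ 131 (mod 269)
220^8 ≡ 214 (mod 269)
220^16 ≡ 66 (mod 269)
220^32 ≡ 52 (mod 269)
220^64 ≡ 14 (mod 269)
220^128 ≡ 196 (mod 269)
220^134 = 220^(128+4+2) ≡ 1 (mod 269).
Result is 1, so (489/269) = 1.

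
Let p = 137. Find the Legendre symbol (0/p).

Top reduces to 0: gcd > 1, so the symbol is 0.

0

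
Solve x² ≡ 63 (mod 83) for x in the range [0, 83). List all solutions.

35, 48

Since 83 ≡ 3 (mod 4), a square root of 63 is 63^((83+1)/4) = 63^21 mod 83.
Repeated squaring: 63^2≡68, 63^4≡59, 63^8≡78, 63^16≡25 (mod 83).
63^21 = 63^(16+4+1) ≡ 48 (mod 83).
Check: 48² = 2304 ≡ 63 (mod 83). The two roots are 35 and 48.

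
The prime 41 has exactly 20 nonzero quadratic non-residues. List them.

3 6 7 11 12 13 14 15 17 19 22 24 26 27 28 29 30 34 35 38

Square k = 1,…,20 (k and 41−k give the same square):
1²=1, 2²=4, 3²=9, 4²=16, 5²=25, 6²=36, 7²≡8, 8²≡23, 9²≡40, 10²≡18, 11²≡39, 12²≡21, 13²≡5, 14²≡32, 15²≡20, 16²≡10, 17²≡2, 18²≡37, 19²≡33, 20²≡31 (mod 41).
The residues are {1, 2, 4, 5, 8, 9, 10, 16, 18, 20, 21, 23, 25, 31, 32, 33, 36, 37, 39, 40}; the non-residues are the remaining 20 nonzero classes.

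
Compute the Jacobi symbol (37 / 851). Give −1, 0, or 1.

0

Reciprocity: 37 ≡ 1 and 851 ≡ 3 (mod 4), so (37/851) = +(851/37).
Reduce top mod 37: now compute (0/37).
Top reduces to 0: gcd > 1, so the symbol is 0.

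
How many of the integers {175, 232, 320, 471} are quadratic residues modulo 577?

1

(175/577) = -1 → non-residue.
(232/577) = -1 → non-residue.
(320/577) = -1 → non-residue.
(471/577) = +1 → QR.
Total quadratic residues among the 4: 1.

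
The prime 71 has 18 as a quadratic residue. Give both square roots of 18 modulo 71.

35, 36

Since 71 ≡ 3 (mod 4), a square root of 18 is 18^((71+1)/4) = 18^18 mod 71.
Repeated squaring: 18^2≡40, 18^4≡38, 18^8≡24, 18^16≡8 (mod 71).
18^18 = 18^(16+2) ≡ 36 (mod 71).
Check: 36² = 1296 ≡ 18 (mod 71). The two roots are 35 and 36.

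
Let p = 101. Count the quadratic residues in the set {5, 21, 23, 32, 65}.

(5/101) = +1 → QR.
(21/101) = +1 → QR.
(23/101) = +1 → QR.
(32/101) = -1 → non-residue.
(65/101) = +1 → QR.
Total quadratic residues among the 5: 4.

4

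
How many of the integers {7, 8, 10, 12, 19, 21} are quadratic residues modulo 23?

(7/23) = -1 → non-residue.
(8/23) = +1 → QR.
(10/23) = -1 → non-residue.
(12/23) = +1 → QR.
(19/23) = -1 → non-residue.
(21/23) = -1 → non-residue.
Total quadratic residues among the 6: 2.

2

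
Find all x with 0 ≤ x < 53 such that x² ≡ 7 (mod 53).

22, 31

53 ≡ 1 (mod 4), so we find a root by search.
Trying successive values, 22² = 484 ≡ 7 (mod 53). The other root is 53 − 22 = 31.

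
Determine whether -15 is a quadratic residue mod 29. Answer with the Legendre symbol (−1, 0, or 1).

Euler's criterion: (-15/29) ≡ 14^14 (mod 29).
14^2 ≡ 22 (mod 29)
14^4 ≡ 20 (mod 29)
14^8 ≡ 23 (mod 29)
14^14 = 14^(8+4+2) ≡ 28 (mod 29).
Result is 28 ≡ −1, so (-15/29) = −1.

-1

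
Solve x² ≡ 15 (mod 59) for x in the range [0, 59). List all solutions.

29, 30

Since 59 ≡ 3 (mod 4), a square root of 15 is 15^((59+1)/4) = 15^15 mod 59.
Repeated squaring: 15^2≡48, 15^4≡3, 15^8≡9 (mod 59).
15^15 = 15^(8+4+2+1) ≡ 29 (mod 59).
Check: 29² = 841 ≡ 15 (mod 59). The two roots are 29 and 30.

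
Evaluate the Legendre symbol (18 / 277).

-1

Pull out 2: since 277 ≡ 5 (mod 8), (2/277) = -1.
Reciprocity: 9 ≡ 1 and 277 ≡ 1 (mod 4), so (9/277) = +(277/9).
Reduce top mod 9: now compute (7/9).
Reciprocity: 7 ≡ 3 and 9 ≡ 1 (mod 4), so (7/9) = +(9/7).
Reduce top mod 7: now compute (2/7).
Pull out 2: since 7 ≡ 7 (mod 8), (2/7) = +1.
Reached (1/7) = 1. Collecting the sign flips along the way, the symbol is -1.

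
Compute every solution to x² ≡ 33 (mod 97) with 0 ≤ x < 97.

97 ≡ 1 (mod 4), so we find a root by search.
Trying successive values, 18² = 324 ≡ 33 (mod 97). The other root is 97 − 18 = 79.

18, 79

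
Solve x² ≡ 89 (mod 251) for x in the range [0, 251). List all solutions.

66, 185

Since 251 ≡ 3 (mod 4), a square root of 89 is 89^((251+1)/4) = 89^63 mod 251.
Repeated squaring: 89^2≡140, 89^4≡22, 89^8≡233, 89^16≡73, 89^32≡58 (mod 251).
89^63 = 89^(32+16+8+4+2+1) ≡ 66 (mod 251).
Check: 66² = 4356 ≡ 89 (mod 251). The two roots are 66 and 185.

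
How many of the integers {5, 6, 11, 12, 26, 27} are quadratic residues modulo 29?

(5/29) = +1 → QR.
(6/29) = +1 → QR.
(11/29) = -1 → non-residue.
(12/29) = -1 → non-residue.
(26/29) = -1 → non-residue.
(27/29) = -1 → non-residue.
Total quadratic residues among the 6: 2.

2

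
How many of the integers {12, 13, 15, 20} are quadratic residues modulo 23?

(12/23) = +1 → QR.
(13/23) = +1 → QR.
(15/23) = -1 → non-residue.
(20/23) = -1 → non-residue.
Total quadratic residues among the 4: 2.

2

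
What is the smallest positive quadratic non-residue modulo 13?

(2/13) = −1, so 2 is the smallest positive non-residue mod 13.

2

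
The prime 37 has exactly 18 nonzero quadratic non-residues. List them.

Square k = 1,…,18 (k and 37−k give the same square):
1²=1, 2²=4, 3²=9, 4²=16, 5²=25, 6²=36, 7²≡12, 8²≡27, 9²≡7, 10²≡26, 11²≡10, 12²≡33, 13²≡21, 14²≡11, 15²≡3, 16²≡34, 17²≡30, 18²≡28 (mod 37).
The residues are {1, 3, 4, 7, 9, 10, 11, 12, 16, 21, 25, 26, 27, 28, 30, 33, 34, 36}; the non-residues are the remaining 18 nonzero classes.

2,5,6,8,13,14,15,17,18,19,20,22,23,24,29,31,32,35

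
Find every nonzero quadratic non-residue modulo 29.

Square k = 1,…,14 (k and 29−k give the same square):
1²=1, 2²=4, 3²=9, 4²=16, 5²=25, 6²≡7, 7²≡20, 8²≡6, 9²≡23, 10²≡13, 11²≡5, 12²≡28, 13²≡24, 14²≡22 (mod 29).
The residues are {1, 4, 5, 6, 7, 9, 13, 16, 20, 22, 23, 24, 25, 28}; the non-residues are the remaining 14 nonzero classes.

2,3,8,10,11,12,14,15,17,18,19,21,26,27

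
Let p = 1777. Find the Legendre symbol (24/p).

1

Pull out 2^3: since 1777 ≡ 1 (mod 8), (2/1777) = +1, so (2/1777)^3 = +1.
Reciprocity: 3 ≡ 3 and 1777 ≡ 1 (mod 4), so (3/1777) = +(1777/3).
Reduce top mod 3: now compute (1/3).
Reached (1/3) = 1. Collecting the sign flips along the way, the symbol is +1.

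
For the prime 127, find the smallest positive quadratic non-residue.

(2/127) = +1, so 2 is a residue.
(3/127) = −1, so 3 is the smallest positive non-residue mod 127.

3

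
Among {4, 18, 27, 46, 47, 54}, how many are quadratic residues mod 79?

(4/79) = +1 → QR.
(18/79) = +1 → QR.
(27/79) = -1 → non-residue.
(46/79) = +1 → QR.
(47/79) = -1 → non-residue.
(54/79) = -1 → non-residue.
Total quadratic residues among the 6: 3.

3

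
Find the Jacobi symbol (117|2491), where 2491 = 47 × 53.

Reciprocity: 117 ≡ 1 and 2491 ≡ 3 (mod 4), so (117/2491) = +(2491/117).
Reduce top mod 117: now compute (34/117).
Pull out 2: since 117 ≡ 5 (mod 8), (2/117) = -1.
Reciprocity: 17 ≡ 1 and 117 ≡ 1 (mod 4), so (17/117) = +(117/17).
Reduce top mod 17: now compute (15/17).
Reciprocity: 15 ≡ 3 and 17 ≡ 1 (mod 4), so (15/17) = +(17/15).
Reduce top mod 15: now compute (2/15).
Pull out 2: since 15 ≡ 7 (mod 8), (2/15) = +1.
Reached (1/15) = 1. Collecting the sign flips along the way, the symbol is -1.

-1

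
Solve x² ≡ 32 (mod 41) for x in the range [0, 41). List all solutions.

14, 27

41 ≡ 1 (mod 4), so we find a root by search.
Trying successive values, 14² = 196 ≡ 32 (mod 41). The other root is 41 − 14 = 27.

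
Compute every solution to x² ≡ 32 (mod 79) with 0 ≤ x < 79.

36, 43

Since 79 ≡ 3 (mod 4), a square root of 32 is 32^((79+1)/4) = 32^20 mod 79.
Repeated squaring: 32^2≡76, 32^4≡9, 32^8≡2, 32^16≡4 (mod 79).
32^20 = 32^(16+4) ≡ 36 (mod 79).
Check: 36² = 1296 ≡ 32 (mod 79). The two roots are 36 and 43.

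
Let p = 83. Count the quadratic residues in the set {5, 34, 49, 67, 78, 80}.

2

(5/83) = -1 → non-residue.
(34/83) = -1 → non-residue.
(49/83) = +1 → QR.
(67/83) = -1 → non-residue.
(78/83) = +1 → QR.
(80/83) = -1 → non-residue.
Total quadratic residues among the 6: 2.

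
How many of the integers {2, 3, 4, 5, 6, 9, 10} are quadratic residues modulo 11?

(2/11) = -1 → non-residue.
(3/11) = +1 → QR.
(4/11) = +1 → QR.
(5/11) = +1 → QR.
(6/11) = -1 → non-residue.
(9/11) = +1 → QR.
(10/11) = -1 → non-residue.
Total quadratic residues among the 7: 4.

4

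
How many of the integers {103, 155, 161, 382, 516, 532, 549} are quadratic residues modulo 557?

3

(103/557) = -1 → non-residue.
(155/557) = +1 → QR.
(161/557) = -1 → non-residue.
(382/557) = +1 → QR.
(516/557) = -1 → non-residue.
(532/557) = +1 → QR.
(549/557) = -1 → non-residue.
Total quadratic residues among the 7: 3.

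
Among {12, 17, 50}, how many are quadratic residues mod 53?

(12/53) = -1 → non-residue.
(17/53) = +1 → QR.
(50/53) = -1 → non-residue.
Total quadratic residues among the 3: 1.

1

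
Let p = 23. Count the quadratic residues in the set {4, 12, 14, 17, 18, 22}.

(4/23) = +1 → QR.
(12/23) = +1 → QR.
(14/23) = -1 → non-residue.
(17/23) = -1 → non-residue.
(18/23) = +1 → QR.
(22/23) = -1 → non-residue.
Total quadratic residues among the 6: 3.

3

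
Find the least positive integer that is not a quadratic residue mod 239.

(2/239) = +1, so 2 is a residue.
(3/239) = +1, so 3 is a residue.
(4/239) = +1, so 4 is a residue.
(5/239) = +1, so 5 is a residue.
(6/239) = +1, so 6 is a residue.
(7/239) = −1, so 7 is the smallest positive non-residue mod 239.

7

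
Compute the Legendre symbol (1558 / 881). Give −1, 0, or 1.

1

First reduce: 1558 ≡ 677 (mod 881).
Reciprocity: 677 ≡ 1 and 881 ≡ 1 (mod 4), so (677/881) = +(881/677).
Reduce top mod 677: now compute (204/677).
Pull out 2^2: since 677 ≡ 5 (mod 8), (2/677) = -1, so (2/677)^2 = +1.
Reciprocity: 51 ≡ 3 and 677 ≡ 1 (mod 4), so (51/677) = +(677/51).
Reduce top mod 51: now compute (14/51).
Pull out 2: since 51 ≡ 3 (mod 8), (2/51) = -1.
Reciprocity: 7 ≡ 3 and 51 ≡ 3 (mod 4), so (7/51) = −(51/7).
Reduce top mod 7: now compute (2/7).
Pull out 2: since 7 ≡ 7 (mod 8), (2/7) = +1.
Reached (1/7) = 1. Collecting the sign flips along the way, the symbol is +1.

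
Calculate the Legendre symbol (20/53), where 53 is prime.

-1

Pull out 2^2: since 53 ≡ 5 (mod 8), (2/53) = -1, so (2/53)^2 = +1.
Reciprocity: 5 ≡ 1 and 53 ≡ 1 (mod 4), so (5/53) = +(53/5).
Reduce top mod 5: now compute (3/5).
Reciprocity: 3 ≡ 3 and 5 ≡ 1 (mod 4), so (3/5) = +(5/3).
Reduce top mod 3: now compute (2/3).
Pull out 2: since 3 ≡ 3 (mod 8), (2/3) = -1.
Reached (1/3) = 1. Collecting the sign flips along the way, the symbol is -1.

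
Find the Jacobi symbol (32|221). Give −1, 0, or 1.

Pull out 2^5: since 221 ≡ 5 (mod 8), (2/221) = -1, so (2/221)^5 = -1.
Reached (1/221) = 1. Collecting the sign flips along the way, the symbol is -1.

-1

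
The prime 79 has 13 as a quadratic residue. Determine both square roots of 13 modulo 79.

Since 79 ≡ 3 (mod 4), a square root of 13 is 13^((79+1)/4) = 13^20 mod 79.
Repeated squaring: 13^2≡11, 13^4≡42, 13^8≡26, 13^16≡44 (mod 79).
13^20 = 13^(16+4) ≡ 31 (mod 79).
Check: 31² = 961 ≡ 13 (mod 79). The two roots are 31 and 48.

31, 48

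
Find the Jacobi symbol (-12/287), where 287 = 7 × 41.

First reduce: -12 ≡ 275 (mod 287).
Reciprocity: 275 ≡ 3 and 287 ≡ 3 (mod 4), so (275/287) = −(287/275).
Reduce top mod 275: now compute (12/275).
Pull out 2^2: since 275 ≡ 3 (mod 8), (2/275) = -1, so (2/275)^2 = +1.
Reciprocity: 3 ≡ 3 and 275 ≡ 3 (mod 4), so (3/275) = −(275/3).
Reduce top mod 3: now compute (2/3).
Pull out 2: since 3 ≡ 3 (mod 8), (2/3) = -1.
Reached (1/3) = 1. Collecting the sign flips along the way, the symbol is -1.

-1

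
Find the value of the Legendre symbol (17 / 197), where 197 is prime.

Euler's criterion: (17/197) ≡ 17^98 (mod 197).
17^2 ≡ 92 (mod 197)
17^4 ≡ 190 (mod 197)
17^8 ≡ 49 (mod 197)
17^16 ≡ 37 (mod 197)
17^32 ≡ 187 (mod 197)
17^64 ≡ 100 (mod 197)
17^98 = 17^(64+32+2) ≡ 196 (mod 197).
Result is 196 ≡ −1, so (17/197) = −1.

-1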